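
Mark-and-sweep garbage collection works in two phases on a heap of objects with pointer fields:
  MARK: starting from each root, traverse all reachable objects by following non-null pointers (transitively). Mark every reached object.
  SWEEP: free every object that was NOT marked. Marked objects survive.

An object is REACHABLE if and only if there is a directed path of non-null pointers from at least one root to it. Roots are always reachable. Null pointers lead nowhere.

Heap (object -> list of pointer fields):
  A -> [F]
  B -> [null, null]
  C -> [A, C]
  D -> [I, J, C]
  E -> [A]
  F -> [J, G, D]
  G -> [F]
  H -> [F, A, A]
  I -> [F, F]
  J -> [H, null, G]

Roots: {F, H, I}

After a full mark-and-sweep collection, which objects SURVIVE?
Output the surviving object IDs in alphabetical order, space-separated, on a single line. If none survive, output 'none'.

Answer: A C D F G H I J

Derivation:
Roots: F H I
Mark F: refs=J G D, marked=F
Mark H: refs=F A A, marked=F H
Mark I: refs=F F, marked=F H I
Mark J: refs=H null G, marked=F H I J
Mark G: refs=F, marked=F G H I J
Mark D: refs=I J C, marked=D F G H I J
Mark A: refs=F, marked=A D F G H I J
Mark C: refs=A C, marked=A C D F G H I J
Unmarked (collected): B E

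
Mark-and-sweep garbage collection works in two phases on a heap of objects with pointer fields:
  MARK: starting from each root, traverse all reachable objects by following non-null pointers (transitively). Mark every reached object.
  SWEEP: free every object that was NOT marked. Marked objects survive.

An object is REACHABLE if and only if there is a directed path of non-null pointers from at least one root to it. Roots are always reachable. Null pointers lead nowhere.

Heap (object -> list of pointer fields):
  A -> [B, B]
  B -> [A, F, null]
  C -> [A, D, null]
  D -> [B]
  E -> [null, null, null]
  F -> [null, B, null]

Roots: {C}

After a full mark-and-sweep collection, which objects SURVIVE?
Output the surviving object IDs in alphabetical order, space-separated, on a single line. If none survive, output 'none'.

Answer: A B C D F

Derivation:
Roots: C
Mark C: refs=A D null, marked=C
Mark A: refs=B B, marked=A C
Mark D: refs=B, marked=A C D
Mark B: refs=A F null, marked=A B C D
Mark F: refs=null B null, marked=A B C D F
Unmarked (collected): E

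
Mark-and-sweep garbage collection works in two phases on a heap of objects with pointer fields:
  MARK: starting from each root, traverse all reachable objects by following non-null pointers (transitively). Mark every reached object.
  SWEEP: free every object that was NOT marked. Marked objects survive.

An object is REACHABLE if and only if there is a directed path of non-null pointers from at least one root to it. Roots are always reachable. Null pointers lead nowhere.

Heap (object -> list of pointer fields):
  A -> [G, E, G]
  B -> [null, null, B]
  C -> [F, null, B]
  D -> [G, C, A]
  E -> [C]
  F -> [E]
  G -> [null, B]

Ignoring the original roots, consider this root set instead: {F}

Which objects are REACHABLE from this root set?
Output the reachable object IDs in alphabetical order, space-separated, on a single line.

Answer: B C E F

Derivation:
Roots: F
Mark F: refs=E, marked=F
Mark E: refs=C, marked=E F
Mark C: refs=F null B, marked=C E F
Mark B: refs=null null B, marked=B C E F
Unmarked (collected): A D G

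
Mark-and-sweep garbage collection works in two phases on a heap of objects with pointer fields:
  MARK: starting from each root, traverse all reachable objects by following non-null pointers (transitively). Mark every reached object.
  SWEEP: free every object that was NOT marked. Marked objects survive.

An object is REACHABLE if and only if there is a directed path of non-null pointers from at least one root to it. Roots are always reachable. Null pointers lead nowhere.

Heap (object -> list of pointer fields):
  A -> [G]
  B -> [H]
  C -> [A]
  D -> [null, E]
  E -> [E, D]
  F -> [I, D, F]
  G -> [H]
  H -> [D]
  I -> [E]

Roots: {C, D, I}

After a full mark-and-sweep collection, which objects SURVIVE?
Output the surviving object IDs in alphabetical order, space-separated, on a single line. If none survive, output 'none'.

Roots: C D I
Mark C: refs=A, marked=C
Mark D: refs=null E, marked=C D
Mark I: refs=E, marked=C D I
Mark A: refs=G, marked=A C D I
Mark E: refs=E D, marked=A C D E I
Mark G: refs=H, marked=A C D E G I
Mark H: refs=D, marked=A C D E G H I
Unmarked (collected): B F

Answer: A C D E G H I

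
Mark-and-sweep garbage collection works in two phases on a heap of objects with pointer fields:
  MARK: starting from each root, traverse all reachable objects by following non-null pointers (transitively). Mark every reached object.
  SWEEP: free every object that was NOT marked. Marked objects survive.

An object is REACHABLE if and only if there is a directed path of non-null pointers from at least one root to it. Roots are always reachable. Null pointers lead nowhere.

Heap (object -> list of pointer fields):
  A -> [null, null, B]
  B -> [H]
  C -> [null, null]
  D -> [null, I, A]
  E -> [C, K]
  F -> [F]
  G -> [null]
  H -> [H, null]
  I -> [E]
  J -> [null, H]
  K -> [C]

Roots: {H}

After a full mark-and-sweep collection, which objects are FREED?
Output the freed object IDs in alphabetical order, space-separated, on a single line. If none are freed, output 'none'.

Roots: H
Mark H: refs=H null, marked=H
Unmarked (collected): A B C D E F G I J K

Answer: A B C D E F G I J K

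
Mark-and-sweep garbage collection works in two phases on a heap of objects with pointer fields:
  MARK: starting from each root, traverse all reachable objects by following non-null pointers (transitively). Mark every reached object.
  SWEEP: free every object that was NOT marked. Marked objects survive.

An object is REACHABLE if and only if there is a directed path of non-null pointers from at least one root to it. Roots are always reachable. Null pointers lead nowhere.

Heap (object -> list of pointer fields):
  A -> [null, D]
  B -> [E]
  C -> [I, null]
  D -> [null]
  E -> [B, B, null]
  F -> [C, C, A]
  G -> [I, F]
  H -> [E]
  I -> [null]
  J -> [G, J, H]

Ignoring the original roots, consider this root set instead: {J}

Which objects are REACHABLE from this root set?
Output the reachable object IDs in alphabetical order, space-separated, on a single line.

Roots: J
Mark J: refs=G J H, marked=J
Mark G: refs=I F, marked=G J
Mark H: refs=E, marked=G H J
Mark I: refs=null, marked=G H I J
Mark F: refs=C C A, marked=F G H I J
Mark E: refs=B B null, marked=E F G H I J
Mark C: refs=I null, marked=C E F G H I J
Mark A: refs=null D, marked=A C E F G H I J
Mark B: refs=E, marked=A B C E F G H I J
Mark D: refs=null, marked=A B C D E F G H I J
Unmarked (collected): (none)

Answer: A B C D E F G H I J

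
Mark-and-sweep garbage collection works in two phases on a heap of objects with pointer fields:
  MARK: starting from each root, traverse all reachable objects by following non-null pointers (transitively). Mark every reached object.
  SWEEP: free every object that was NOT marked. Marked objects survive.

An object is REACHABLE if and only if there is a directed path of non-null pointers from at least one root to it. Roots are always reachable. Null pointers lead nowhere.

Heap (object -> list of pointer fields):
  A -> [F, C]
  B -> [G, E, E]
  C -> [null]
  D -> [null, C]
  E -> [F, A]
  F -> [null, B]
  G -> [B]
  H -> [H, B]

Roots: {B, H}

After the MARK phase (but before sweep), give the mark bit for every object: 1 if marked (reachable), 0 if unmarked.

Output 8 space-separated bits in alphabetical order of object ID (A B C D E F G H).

Roots: B H
Mark B: refs=G E E, marked=B
Mark H: refs=H B, marked=B H
Mark G: refs=B, marked=B G H
Mark E: refs=F A, marked=B E G H
Mark F: refs=null B, marked=B E F G H
Mark A: refs=F C, marked=A B E F G H
Mark C: refs=null, marked=A B C E F G H
Unmarked (collected): D

Answer: 1 1 1 0 1 1 1 1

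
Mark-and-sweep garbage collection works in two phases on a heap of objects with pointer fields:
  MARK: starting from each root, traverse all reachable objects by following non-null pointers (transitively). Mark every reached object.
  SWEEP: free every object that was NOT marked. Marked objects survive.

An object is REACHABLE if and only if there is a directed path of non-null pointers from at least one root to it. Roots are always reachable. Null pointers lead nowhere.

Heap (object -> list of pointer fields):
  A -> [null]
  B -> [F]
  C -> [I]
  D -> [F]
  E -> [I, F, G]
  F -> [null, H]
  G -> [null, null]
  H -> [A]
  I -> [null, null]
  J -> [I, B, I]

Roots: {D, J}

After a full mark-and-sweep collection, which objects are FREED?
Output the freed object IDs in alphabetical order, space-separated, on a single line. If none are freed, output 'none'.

Roots: D J
Mark D: refs=F, marked=D
Mark J: refs=I B I, marked=D J
Mark F: refs=null H, marked=D F J
Mark I: refs=null null, marked=D F I J
Mark B: refs=F, marked=B D F I J
Mark H: refs=A, marked=B D F H I J
Mark A: refs=null, marked=A B D F H I J
Unmarked (collected): C E G

Answer: C E G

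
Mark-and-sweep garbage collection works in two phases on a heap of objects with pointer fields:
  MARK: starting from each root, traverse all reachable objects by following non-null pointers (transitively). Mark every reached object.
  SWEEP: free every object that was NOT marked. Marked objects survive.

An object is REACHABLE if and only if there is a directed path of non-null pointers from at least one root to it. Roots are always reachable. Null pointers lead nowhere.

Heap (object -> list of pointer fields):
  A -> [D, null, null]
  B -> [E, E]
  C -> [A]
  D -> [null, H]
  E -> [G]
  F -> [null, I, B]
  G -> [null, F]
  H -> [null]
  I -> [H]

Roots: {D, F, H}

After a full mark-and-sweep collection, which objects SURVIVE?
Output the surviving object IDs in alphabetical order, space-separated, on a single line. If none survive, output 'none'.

Answer: B D E F G H I

Derivation:
Roots: D F H
Mark D: refs=null H, marked=D
Mark F: refs=null I B, marked=D F
Mark H: refs=null, marked=D F H
Mark I: refs=H, marked=D F H I
Mark B: refs=E E, marked=B D F H I
Mark E: refs=G, marked=B D E F H I
Mark G: refs=null F, marked=B D E F G H I
Unmarked (collected): A C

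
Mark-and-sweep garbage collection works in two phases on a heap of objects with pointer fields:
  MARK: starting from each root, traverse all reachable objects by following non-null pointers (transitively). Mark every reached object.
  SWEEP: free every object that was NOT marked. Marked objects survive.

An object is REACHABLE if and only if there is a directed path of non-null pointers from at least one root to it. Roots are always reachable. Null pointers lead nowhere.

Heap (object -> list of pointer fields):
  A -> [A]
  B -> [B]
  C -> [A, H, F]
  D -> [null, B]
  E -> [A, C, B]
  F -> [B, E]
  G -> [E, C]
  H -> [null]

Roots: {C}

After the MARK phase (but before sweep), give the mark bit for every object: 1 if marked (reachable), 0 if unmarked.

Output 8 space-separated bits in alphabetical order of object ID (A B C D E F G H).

Answer: 1 1 1 0 1 1 0 1

Derivation:
Roots: C
Mark C: refs=A H F, marked=C
Mark A: refs=A, marked=A C
Mark H: refs=null, marked=A C H
Mark F: refs=B E, marked=A C F H
Mark B: refs=B, marked=A B C F H
Mark E: refs=A C B, marked=A B C E F H
Unmarked (collected): D G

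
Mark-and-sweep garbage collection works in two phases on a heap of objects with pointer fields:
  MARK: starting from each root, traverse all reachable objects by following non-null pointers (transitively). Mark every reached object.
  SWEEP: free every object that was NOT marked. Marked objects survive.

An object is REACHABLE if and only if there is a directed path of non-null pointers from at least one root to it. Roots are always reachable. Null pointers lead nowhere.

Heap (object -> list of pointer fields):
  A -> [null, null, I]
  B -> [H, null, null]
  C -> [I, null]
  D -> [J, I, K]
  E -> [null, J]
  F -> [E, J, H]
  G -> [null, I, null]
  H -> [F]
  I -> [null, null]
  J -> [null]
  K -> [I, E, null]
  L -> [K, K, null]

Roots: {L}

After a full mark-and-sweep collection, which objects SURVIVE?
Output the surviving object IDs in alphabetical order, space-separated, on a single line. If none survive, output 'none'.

Roots: L
Mark L: refs=K K null, marked=L
Mark K: refs=I E null, marked=K L
Mark I: refs=null null, marked=I K L
Mark E: refs=null J, marked=E I K L
Mark J: refs=null, marked=E I J K L
Unmarked (collected): A B C D F G H

Answer: E I J K L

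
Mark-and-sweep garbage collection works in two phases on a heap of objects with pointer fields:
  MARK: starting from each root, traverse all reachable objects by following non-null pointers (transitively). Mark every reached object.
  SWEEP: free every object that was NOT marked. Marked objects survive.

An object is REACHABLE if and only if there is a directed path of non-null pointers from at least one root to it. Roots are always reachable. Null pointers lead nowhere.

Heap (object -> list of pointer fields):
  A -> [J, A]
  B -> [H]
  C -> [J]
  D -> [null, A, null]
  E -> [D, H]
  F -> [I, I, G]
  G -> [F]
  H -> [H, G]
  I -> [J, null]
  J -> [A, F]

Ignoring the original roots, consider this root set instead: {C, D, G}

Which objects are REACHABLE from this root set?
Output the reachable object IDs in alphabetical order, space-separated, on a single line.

Roots: C D G
Mark C: refs=J, marked=C
Mark D: refs=null A null, marked=C D
Mark G: refs=F, marked=C D G
Mark J: refs=A F, marked=C D G J
Mark A: refs=J A, marked=A C D G J
Mark F: refs=I I G, marked=A C D F G J
Mark I: refs=J null, marked=A C D F G I J
Unmarked (collected): B E H

Answer: A C D F G I J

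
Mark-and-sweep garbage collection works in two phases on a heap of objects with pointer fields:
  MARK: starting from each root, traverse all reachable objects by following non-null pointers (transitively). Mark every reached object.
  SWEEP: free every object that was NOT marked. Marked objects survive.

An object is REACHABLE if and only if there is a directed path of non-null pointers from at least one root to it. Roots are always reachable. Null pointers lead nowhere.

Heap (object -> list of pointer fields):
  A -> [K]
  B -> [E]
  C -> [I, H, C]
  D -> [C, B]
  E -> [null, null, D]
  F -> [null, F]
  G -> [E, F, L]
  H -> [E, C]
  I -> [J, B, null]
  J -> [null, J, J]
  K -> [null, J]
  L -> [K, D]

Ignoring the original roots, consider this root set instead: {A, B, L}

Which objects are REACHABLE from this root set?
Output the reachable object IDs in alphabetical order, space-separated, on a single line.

Answer: A B C D E H I J K L

Derivation:
Roots: A B L
Mark A: refs=K, marked=A
Mark B: refs=E, marked=A B
Mark L: refs=K D, marked=A B L
Mark K: refs=null J, marked=A B K L
Mark E: refs=null null D, marked=A B E K L
Mark D: refs=C B, marked=A B D E K L
Mark J: refs=null J J, marked=A B D E J K L
Mark C: refs=I H C, marked=A B C D E J K L
Mark I: refs=J B null, marked=A B C D E I J K L
Mark H: refs=E C, marked=A B C D E H I J K L
Unmarked (collected): F G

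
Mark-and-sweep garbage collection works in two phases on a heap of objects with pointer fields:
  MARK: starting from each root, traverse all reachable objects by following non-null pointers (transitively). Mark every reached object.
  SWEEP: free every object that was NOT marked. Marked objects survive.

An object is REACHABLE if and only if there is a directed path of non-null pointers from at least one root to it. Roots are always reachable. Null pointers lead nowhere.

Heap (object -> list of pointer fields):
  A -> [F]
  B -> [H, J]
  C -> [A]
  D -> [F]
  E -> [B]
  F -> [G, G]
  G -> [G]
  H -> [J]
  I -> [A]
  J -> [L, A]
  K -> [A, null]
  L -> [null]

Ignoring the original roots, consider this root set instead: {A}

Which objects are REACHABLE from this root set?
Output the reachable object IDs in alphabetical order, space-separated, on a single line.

Answer: A F G

Derivation:
Roots: A
Mark A: refs=F, marked=A
Mark F: refs=G G, marked=A F
Mark G: refs=G, marked=A F G
Unmarked (collected): B C D E H I J K L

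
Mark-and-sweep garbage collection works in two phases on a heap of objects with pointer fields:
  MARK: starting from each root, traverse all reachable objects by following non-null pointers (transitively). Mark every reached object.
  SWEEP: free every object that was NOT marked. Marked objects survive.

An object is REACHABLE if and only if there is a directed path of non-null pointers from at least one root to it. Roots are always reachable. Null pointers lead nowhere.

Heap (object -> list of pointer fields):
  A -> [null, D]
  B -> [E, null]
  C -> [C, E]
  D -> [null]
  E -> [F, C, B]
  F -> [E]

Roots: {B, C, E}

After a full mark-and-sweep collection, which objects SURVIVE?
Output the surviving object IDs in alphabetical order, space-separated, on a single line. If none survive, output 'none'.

Roots: B C E
Mark B: refs=E null, marked=B
Mark C: refs=C E, marked=B C
Mark E: refs=F C B, marked=B C E
Mark F: refs=E, marked=B C E F
Unmarked (collected): A D

Answer: B C E F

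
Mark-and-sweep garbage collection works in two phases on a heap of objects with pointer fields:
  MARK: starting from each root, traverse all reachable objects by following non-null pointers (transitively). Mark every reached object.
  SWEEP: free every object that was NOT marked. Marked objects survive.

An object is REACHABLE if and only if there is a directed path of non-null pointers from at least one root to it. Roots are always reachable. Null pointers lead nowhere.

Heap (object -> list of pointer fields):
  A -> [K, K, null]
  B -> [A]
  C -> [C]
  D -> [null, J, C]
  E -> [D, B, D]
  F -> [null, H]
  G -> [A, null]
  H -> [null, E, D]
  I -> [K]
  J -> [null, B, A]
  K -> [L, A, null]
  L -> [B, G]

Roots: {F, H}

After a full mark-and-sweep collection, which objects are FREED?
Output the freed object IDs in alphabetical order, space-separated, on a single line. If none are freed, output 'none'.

Roots: F H
Mark F: refs=null H, marked=F
Mark H: refs=null E D, marked=F H
Mark E: refs=D B D, marked=E F H
Mark D: refs=null J C, marked=D E F H
Mark B: refs=A, marked=B D E F H
Mark J: refs=null B A, marked=B D E F H J
Mark C: refs=C, marked=B C D E F H J
Mark A: refs=K K null, marked=A B C D E F H J
Mark K: refs=L A null, marked=A B C D E F H J K
Mark L: refs=B G, marked=A B C D E F H J K L
Mark G: refs=A null, marked=A B C D E F G H J K L
Unmarked (collected): I

Answer: I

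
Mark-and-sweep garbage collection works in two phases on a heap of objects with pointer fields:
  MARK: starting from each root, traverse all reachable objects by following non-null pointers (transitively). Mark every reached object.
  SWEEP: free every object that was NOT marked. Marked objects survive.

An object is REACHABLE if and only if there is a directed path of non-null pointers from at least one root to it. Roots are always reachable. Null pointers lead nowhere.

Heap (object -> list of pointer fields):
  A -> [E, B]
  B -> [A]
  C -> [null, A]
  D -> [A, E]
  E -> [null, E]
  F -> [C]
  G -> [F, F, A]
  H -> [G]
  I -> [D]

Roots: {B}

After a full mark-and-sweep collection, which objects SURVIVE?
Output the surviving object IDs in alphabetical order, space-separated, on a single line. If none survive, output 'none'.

Answer: A B E

Derivation:
Roots: B
Mark B: refs=A, marked=B
Mark A: refs=E B, marked=A B
Mark E: refs=null E, marked=A B E
Unmarked (collected): C D F G H I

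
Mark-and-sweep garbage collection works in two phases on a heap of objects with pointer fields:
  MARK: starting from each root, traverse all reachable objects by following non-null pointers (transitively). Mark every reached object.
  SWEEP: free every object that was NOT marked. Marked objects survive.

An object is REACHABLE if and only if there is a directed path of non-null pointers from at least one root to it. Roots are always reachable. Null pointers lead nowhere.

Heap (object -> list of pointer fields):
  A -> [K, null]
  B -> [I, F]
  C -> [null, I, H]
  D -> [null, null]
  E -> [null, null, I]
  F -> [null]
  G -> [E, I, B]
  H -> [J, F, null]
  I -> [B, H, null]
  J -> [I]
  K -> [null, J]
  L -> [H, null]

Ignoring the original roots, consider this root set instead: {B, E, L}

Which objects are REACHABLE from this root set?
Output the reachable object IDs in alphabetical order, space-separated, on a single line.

Roots: B E L
Mark B: refs=I F, marked=B
Mark E: refs=null null I, marked=B E
Mark L: refs=H null, marked=B E L
Mark I: refs=B H null, marked=B E I L
Mark F: refs=null, marked=B E F I L
Mark H: refs=J F null, marked=B E F H I L
Mark J: refs=I, marked=B E F H I J L
Unmarked (collected): A C D G K

Answer: B E F H I J L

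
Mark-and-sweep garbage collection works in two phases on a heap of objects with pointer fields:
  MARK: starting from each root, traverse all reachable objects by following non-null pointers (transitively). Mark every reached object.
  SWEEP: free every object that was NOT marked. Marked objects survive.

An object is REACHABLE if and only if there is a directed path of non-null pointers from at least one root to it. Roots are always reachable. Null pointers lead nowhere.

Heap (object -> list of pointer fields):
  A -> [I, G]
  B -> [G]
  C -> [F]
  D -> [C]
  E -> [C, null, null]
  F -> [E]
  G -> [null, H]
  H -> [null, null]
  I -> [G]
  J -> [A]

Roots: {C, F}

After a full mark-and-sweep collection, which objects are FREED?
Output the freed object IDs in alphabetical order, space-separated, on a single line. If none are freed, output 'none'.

Roots: C F
Mark C: refs=F, marked=C
Mark F: refs=E, marked=C F
Mark E: refs=C null null, marked=C E F
Unmarked (collected): A B D G H I J

Answer: A B D G H I J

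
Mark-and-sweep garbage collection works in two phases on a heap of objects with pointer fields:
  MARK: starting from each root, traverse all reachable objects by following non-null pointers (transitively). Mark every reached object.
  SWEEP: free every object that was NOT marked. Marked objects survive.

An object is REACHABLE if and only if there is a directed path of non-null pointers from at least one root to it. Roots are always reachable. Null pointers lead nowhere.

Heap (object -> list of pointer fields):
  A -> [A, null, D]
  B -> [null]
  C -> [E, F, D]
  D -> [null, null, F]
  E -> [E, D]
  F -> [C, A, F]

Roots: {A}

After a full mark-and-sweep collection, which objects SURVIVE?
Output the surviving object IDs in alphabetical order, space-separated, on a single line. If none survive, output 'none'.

Answer: A C D E F

Derivation:
Roots: A
Mark A: refs=A null D, marked=A
Mark D: refs=null null F, marked=A D
Mark F: refs=C A F, marked=A D F
Mark C: refs=E F D, marked=A C D F
Mark E: refs=E D, marked=A C D E F
Unmarked (collected): B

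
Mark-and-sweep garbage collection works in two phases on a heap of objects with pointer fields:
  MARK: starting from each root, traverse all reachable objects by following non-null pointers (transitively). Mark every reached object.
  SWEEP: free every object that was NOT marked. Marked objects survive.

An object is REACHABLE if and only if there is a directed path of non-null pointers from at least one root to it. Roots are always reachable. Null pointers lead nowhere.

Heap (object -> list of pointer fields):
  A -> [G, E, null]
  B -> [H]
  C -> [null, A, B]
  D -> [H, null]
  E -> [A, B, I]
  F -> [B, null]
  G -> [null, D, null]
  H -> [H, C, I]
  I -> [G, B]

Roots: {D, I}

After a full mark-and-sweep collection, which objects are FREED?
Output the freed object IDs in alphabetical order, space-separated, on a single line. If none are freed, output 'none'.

Answer: F

Derivation:
Roots: D I
Mark D: refs=H null, marked=D
Mark I: refs=G B, marked=D I
Mark H: refs=H C I, marked=D H I
Mark G: refs=null D null, marked=D G H I
Mark B: refs=H, marked=B D G H I
Mark C: refs=null A B, marked=B C D G H I
Mark A: refs=G E null, marked=A B C D G H I
Mark E: refs=A B I, marked=A B C D E G H I
Unmarked (collected): F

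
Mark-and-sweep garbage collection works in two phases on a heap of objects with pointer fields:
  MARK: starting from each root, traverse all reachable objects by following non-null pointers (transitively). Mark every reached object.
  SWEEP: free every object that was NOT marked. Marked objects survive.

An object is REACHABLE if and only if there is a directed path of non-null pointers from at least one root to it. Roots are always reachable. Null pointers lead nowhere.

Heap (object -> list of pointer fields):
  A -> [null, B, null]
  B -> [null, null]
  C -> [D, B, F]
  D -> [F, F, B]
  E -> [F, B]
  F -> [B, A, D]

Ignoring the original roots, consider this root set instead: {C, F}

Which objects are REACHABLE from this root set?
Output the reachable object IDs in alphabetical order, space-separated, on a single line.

Answer: A B C D F

Derivation:
Roots: C F
Mark C: refs=D B F, marked=C
Mark F: refs=B A D, marked=C F
Mark D: refs=F F B, marked=C D F
Mark B: refs=null null, marked=B C D F
Mark A: refs=null B null, marked=A B C D F
Unmarked (collected): E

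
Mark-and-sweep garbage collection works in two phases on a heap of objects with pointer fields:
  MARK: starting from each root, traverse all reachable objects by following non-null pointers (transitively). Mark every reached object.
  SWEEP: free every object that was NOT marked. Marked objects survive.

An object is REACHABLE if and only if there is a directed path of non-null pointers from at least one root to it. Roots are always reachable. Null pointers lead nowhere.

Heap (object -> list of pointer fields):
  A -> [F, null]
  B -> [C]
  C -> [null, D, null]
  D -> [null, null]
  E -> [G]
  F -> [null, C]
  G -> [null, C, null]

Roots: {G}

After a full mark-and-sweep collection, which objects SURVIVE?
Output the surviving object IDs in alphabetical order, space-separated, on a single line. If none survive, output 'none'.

Roots: G
Mark G: refs=null C null, marked=G
Mark C: refs=null D null, marked=C G
Mark D: refs=null null, marked=C D G
Unmarked (collected): A B E F

Answer: C D G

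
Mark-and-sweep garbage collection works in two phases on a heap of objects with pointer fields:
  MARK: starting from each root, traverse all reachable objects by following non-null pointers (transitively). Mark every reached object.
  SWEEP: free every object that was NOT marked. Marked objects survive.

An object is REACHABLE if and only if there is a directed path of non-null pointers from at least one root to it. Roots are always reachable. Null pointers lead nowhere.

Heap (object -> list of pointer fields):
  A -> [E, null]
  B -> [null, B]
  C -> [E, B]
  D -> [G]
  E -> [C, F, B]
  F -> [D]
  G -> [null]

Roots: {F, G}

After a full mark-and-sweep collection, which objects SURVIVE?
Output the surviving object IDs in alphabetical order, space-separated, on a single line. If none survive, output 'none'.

Roots: F G
Mark F: refs=D, marked=F
Mark G: refs=null, marked=F G
Mark D: refs=G, marked=D F G
Unmarked (collected): A B C E

Answer: D F G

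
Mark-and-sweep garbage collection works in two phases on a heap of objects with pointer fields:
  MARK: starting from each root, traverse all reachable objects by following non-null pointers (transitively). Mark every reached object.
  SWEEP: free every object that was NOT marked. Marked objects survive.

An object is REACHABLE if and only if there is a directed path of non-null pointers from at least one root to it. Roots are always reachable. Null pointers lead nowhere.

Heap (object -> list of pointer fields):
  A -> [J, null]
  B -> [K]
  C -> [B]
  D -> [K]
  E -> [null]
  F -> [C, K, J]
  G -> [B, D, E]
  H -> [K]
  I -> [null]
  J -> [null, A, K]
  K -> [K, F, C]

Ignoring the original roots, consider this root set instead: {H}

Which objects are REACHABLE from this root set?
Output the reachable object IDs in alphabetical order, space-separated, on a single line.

Answer: A B C F H J K

Derivation:
Roots: H
Mark H: refs=K, marked=H
Mark K: refs=K F C, marked=H K
Mark F: refs=C K J, marked=F H K
Mark C: refs=B, marked=C F H K
Mark J: refs=null A K, marked=C F H J K
Mark B: refs=K, marked=B C F H J K
Mark A: refs=J null, marked=A B C F H J K
Unmarked (collected): D E G I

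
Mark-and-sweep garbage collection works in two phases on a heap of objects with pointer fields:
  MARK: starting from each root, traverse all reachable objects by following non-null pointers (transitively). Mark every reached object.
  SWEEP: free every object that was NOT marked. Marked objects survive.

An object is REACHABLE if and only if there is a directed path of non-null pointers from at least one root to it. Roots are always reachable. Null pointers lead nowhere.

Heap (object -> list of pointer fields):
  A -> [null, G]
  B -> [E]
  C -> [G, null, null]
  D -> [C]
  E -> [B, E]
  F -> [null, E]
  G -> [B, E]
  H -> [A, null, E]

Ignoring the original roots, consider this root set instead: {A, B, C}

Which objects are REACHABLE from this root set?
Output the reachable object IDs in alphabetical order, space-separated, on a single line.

Answer: A B C E G

Derivation:
Roots: A B C
Mark A: refs=null G, marked=A
Mark B: refs=E, marked=A B
Mark C: refs=G null null, marked=A B C
Mark G: refs=B E, marked=A B C G
Mark E: refs=B E, marked=A B C E G
Unmarked (collected): D F H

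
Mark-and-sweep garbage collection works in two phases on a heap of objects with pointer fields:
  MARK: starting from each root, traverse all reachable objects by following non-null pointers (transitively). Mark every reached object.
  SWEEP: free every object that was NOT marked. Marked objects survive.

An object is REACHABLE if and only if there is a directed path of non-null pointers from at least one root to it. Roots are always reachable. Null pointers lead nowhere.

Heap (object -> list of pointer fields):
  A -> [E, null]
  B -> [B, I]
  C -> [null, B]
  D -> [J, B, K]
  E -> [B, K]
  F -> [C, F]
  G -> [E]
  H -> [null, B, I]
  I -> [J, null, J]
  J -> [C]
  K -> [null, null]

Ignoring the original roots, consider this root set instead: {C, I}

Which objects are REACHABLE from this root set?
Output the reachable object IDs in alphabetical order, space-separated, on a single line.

Roots: C I
Mark C: refs=null B, marked=C
Mark I: refs=J null J, marked=C I
Mark B: refs=B I, marked=B C I
Mark J: refs=C, marked=B C I J
Unmarked (collected): A D E F G H K

Answer: B C I J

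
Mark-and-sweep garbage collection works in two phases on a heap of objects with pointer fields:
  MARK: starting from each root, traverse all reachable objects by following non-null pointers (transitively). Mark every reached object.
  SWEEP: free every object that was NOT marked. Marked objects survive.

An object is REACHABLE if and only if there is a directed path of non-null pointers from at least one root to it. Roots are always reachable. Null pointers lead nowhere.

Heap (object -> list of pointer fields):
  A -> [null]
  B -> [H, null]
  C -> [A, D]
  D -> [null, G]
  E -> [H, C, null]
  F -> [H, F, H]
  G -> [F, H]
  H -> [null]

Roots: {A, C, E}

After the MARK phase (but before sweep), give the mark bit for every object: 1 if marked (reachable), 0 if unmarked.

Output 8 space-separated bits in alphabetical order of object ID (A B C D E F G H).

Roots: A C E
Mark A: refs=null, marked=A
Mark C: refs=A D, marked=A C
Mark E: refs=H C null, marked=A C E
Mark D: refs=null G, marked=A C D E
Mark H: refs=null, marked=A C D E H
Mark G: refs=F H, marked=A C D E G H
Mark F: refs=H F H, marked=A C D E F G H
Unmarked (collected): B

Answer: 1 0 1 1 1 1 1 1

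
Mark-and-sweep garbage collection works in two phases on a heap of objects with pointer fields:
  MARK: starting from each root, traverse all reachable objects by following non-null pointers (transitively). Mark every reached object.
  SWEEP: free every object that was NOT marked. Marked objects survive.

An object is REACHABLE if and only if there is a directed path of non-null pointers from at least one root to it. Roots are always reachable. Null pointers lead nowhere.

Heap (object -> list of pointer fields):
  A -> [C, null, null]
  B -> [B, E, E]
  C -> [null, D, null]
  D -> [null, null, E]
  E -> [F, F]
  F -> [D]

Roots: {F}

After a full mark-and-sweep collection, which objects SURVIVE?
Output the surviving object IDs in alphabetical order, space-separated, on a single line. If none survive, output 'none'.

Roots: F
Mark F: refs=D, marked=F
Mark D: refs=null null E, marked=D F
Mark E: refs=F F, marked=D E F
Unmarked (collected): A B C

Answer: D E F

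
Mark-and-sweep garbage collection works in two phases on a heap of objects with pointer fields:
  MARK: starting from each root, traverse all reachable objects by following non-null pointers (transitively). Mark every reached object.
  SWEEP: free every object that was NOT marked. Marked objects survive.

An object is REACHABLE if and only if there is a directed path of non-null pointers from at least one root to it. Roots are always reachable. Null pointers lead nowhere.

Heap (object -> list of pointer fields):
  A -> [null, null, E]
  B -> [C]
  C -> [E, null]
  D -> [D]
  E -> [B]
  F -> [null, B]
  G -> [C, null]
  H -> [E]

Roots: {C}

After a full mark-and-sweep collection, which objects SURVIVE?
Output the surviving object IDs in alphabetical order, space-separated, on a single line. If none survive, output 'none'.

Roots: C
Mark C: refs=E null, marked=C
Mark E: refs=B, marked=C E
Mark B: refs=C, marked=B C E
Unmarked (collected): A D F G H

Answer: B C E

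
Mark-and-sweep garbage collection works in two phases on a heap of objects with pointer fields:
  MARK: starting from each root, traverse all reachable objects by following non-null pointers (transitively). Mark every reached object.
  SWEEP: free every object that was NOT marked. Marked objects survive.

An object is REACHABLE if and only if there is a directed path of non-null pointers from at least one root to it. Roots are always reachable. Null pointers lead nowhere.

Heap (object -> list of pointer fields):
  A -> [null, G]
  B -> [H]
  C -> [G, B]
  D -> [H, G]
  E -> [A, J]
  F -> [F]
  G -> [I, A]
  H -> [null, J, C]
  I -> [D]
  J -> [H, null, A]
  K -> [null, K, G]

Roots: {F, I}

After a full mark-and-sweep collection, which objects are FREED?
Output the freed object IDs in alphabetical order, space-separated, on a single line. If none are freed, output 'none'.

Roots: F I
Mark F: refs=F, marked=F
Mark I: refs=D, marked=F I
Mark D: refs=H G, marked=D F I
Mark H: refs=null J C, marked=D F H I
Mark G: refs=I A, marked=D F G H I
Mark J: refs=H null A, marked=D F G H I J
Mark C: refs=G B, marked=C D F G H I J
Mark A: refs=null G, marked=A C D F G H I J
Mark B: refs=H, marked=A B C D F G H I J
Unmarked (collected): E K

Answer: E K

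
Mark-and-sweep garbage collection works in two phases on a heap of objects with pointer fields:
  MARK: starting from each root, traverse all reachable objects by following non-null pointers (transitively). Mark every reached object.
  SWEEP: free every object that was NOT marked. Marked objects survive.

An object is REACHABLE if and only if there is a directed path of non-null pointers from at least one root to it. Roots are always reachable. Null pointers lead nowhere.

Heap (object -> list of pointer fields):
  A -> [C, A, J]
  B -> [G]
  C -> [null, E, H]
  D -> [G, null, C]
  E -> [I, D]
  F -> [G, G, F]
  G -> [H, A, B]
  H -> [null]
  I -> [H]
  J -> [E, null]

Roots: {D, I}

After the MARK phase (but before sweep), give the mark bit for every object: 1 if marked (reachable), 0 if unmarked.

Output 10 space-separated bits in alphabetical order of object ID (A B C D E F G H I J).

Answer: 1 1 1 1 1 0 1 1 1 1

Derivation:
Roots: D I
Mark D: refs=G null C, marked=D
Mark I: refs=H, marked=D I
Mark G: refs=H A B, marked=D G I
Mark C: refs=null E H, marked=C D G I
Mark H: refs=null, marked=C D G H I
Mark A: refs=C A J, marked=A C D G H I
Mark B: refs=G, marked=A B C D G H I
Mark E: refs=I D, marked=A B C D E G H I
Mark J: refs=E null, marked=A B C D E G H I J
Unmarked (collected): F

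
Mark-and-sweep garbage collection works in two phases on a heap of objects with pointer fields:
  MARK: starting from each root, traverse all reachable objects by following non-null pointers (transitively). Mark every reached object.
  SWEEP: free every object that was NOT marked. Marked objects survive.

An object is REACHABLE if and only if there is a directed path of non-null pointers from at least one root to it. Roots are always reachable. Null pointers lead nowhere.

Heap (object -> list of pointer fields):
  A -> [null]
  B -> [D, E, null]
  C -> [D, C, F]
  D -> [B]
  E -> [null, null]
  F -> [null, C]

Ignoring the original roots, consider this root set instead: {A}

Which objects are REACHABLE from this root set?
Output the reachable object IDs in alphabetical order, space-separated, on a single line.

Answer: A

Derivation:
Roots: A
Mark A: refs=null, marked=A
Unmarked (collected): B C D E F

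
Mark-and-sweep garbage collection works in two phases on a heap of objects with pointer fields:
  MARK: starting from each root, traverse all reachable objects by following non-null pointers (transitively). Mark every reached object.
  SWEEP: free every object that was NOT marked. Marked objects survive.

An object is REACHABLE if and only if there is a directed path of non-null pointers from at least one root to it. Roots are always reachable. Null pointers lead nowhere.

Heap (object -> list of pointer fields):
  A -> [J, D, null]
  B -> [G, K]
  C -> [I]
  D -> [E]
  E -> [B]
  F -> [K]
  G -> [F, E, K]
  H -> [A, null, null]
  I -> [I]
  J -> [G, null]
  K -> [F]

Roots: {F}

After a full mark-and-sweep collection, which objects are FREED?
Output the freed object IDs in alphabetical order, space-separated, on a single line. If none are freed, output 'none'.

Answer: A B C D E G H I J

Derivation:
Roots: F
Mark F: refs=K, marked=F
Mark K: refs=F, marked=F K
Unmarked (collected): A B C D E G H I J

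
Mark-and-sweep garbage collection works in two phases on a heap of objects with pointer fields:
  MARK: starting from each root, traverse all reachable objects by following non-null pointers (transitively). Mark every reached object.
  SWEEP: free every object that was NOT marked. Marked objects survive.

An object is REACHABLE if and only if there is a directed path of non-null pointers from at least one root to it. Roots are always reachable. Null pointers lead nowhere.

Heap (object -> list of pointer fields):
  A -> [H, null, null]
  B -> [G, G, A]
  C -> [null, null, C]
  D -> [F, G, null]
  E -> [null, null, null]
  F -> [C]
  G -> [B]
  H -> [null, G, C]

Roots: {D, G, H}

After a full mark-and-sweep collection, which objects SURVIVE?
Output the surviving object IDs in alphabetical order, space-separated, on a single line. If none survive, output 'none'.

Answer: A B C D F G H

Derivation:
Roots: D G H
Mark D: refs=F G null, marked=D
Mark G: refs=B, marked=D G
Mark H: refs=null G C, marked=D G H
Mark F: refs=C, marked=D F G H
Mark B: refs=G G A, marked=B D F G H
Mark C: refs=null null C, marked=B C D F G H
Mark A: refs=H null null, marked=A B C D F G H
Unmarked (collected): E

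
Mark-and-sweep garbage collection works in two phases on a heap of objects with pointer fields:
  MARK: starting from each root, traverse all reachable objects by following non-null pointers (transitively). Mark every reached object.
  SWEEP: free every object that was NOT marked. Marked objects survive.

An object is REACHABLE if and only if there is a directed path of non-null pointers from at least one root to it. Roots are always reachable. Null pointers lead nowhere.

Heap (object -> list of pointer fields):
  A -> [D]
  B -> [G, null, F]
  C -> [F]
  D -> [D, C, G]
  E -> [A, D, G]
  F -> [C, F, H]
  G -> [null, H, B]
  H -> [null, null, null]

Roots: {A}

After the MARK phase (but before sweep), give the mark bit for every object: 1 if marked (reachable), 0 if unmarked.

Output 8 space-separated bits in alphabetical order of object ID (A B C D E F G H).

Answer: 1 1 1 1 0 1 1 1

Derivation:
Roots: A
Mark A: refs=D, marked=A
Mark D: refs=D C G, marked=A D
Mark C: refs=F, marked=A C D
Mark G: refs=null H B, marked=A C D G
Mark F: refs=C F H, marked=A C D F G
Mark H: refs=null null null, marked=A C D F G H
Mark B: refs=G null F, marked=A B C D F G H
Unmarked (collected): E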